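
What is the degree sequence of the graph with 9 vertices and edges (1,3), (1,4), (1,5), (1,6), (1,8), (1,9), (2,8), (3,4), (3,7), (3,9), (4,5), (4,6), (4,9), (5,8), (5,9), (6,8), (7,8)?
[6, 5, 5, 4, 4, 4, 3, 2, 1] (degrees: deg(1)=6, deg(2)=1, deg(3)=4, deg(4)=5, deg(5)=4, deg(6)=3, deg(7)=2, deg(8)=5, deg(9)=4)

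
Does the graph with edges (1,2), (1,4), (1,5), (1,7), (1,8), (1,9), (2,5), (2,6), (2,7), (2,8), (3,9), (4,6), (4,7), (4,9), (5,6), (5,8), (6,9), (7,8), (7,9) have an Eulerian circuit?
No (4 vertices have odd degree: {2, 3, 7, 9}; Eulerian circuit requires 0)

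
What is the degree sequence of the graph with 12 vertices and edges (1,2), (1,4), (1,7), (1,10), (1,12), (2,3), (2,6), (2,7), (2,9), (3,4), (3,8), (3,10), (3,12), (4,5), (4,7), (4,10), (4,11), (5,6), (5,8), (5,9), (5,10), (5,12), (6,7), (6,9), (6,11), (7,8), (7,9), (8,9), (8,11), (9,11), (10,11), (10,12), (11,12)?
[6, 6, 6, 6, 6, 6, 5, 5, 5, 5, 5, 5] (degrees: deg(1)=5, deg(2)=5, deg(3)=5, deg(4)=6, deg(5)=6, deg(6)=5, deg(7)=6, deg(8)=5, deg(9)=6, deg(10)=6, deg(11)=6, deg(12)=5)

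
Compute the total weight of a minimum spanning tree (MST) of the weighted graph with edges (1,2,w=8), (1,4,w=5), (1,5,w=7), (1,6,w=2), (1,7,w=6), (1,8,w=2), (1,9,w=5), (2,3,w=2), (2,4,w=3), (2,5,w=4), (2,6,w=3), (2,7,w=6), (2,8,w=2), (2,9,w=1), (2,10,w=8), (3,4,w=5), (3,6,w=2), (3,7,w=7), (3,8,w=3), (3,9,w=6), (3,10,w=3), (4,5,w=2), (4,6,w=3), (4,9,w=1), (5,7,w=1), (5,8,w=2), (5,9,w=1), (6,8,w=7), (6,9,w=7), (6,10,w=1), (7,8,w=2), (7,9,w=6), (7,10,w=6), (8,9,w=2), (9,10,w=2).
13 (MST edges: (1,6,w=2), (1,8,w=2), (2,3,w=2), (2,8,w=2), (2,9,w=1), (4,9,w=1), (5,7,w=1), (5,9,w=1), (6,10,w=1); sum of weights 2 + 2 + 2 + 2 + 1 + 1 + 1 + 1 + 1 = 13)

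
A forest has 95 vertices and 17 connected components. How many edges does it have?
78 (Each of the 17 component trees on V_i vertices has V_i - 1 edges; summing gives V - C = 95 - 17 = 78)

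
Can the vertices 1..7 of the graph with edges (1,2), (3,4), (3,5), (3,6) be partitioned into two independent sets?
Yes. Partition: {1, 3, 7}, {2, 4, 5, 6}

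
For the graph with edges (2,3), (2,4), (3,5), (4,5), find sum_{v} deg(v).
8 (handshake: sum of degrees = 2|E| = 2 x 4 = 8)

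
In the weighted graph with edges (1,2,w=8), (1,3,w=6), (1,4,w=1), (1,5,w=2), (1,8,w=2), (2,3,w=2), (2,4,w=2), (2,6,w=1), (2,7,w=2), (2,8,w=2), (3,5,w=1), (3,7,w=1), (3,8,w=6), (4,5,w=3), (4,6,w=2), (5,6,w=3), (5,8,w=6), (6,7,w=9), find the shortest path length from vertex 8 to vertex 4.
3 (path: 8 -> 1 -> 4; weights 2 + 1 = 3)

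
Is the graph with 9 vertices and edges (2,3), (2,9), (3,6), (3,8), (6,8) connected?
No, it has 5 components: {1}, {2, 3, 6, 8, 9}, {4}, {5}, {7}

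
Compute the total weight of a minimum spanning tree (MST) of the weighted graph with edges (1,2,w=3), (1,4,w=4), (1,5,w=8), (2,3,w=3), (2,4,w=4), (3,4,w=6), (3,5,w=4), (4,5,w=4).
14 (MST edges: (1,2,w=3), (1,4,w=4), (2,3,w=3), (3,5,w=4); sum of weights 3 + 4 + 3 + 4 = 14)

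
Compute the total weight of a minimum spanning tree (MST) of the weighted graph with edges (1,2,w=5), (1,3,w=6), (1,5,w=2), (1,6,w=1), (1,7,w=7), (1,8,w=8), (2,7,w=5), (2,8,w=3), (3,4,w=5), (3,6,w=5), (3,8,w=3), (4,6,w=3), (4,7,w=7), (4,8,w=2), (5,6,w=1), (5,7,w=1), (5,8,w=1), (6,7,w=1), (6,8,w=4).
12 (MST edges: (1,6,w=1), (2,8,w=3), (3,8,w=3), (4,8,w=2), (5,6,w=1), (5,7,w=1), (5,8,w=1); sum of weights 1 + 3 + 3 + 2 + 1 + 1 + 1 = 12)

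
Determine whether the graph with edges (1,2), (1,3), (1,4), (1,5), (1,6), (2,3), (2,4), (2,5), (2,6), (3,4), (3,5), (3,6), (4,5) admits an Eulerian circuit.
No (4 vertices have odd degree: {1, 2, 3, 6}; Eulerian circuit requires 0)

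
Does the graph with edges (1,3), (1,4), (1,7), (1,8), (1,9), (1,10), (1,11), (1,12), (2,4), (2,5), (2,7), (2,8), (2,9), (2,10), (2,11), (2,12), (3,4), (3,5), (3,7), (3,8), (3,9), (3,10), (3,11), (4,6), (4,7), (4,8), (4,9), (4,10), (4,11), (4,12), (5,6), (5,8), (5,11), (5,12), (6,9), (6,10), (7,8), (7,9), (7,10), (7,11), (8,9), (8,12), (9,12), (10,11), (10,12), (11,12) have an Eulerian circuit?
Yes (the graph is connected and all 12 vertices have even degree)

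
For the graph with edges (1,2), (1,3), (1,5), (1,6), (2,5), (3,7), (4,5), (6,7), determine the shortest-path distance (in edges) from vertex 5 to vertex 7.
3 (path: 5 -> 1 -> 3 -> 7, 3 edges)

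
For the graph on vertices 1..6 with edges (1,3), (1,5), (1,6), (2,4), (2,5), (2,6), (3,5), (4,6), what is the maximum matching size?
3 (matching: (1,6), (2,4), (3,5); upper bound floor(n/2) = floor(6/2) = 3)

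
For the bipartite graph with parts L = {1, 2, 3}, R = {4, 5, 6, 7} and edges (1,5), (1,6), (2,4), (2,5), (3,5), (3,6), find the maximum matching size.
3 (matching: (1,6), (2,4), (3,5); upper bound min(|L|,|R|) = min(3,4) = 3)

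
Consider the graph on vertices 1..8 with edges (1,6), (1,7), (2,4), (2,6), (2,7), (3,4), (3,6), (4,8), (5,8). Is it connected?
Yes (BFS from 1 visits [1, 6, 7, 2, 3, 4, 8, 5] — all 8 vertices reached)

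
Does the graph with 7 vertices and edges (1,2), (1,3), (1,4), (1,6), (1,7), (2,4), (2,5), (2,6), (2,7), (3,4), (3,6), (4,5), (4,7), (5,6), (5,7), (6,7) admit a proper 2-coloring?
No (odd cycle of length 3: 3 -> 1 -> 6 -> 3)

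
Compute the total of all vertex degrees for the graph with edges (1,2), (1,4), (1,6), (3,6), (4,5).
10 (handshake: sum of degrees = 2|E| = 2 x 5 = 10)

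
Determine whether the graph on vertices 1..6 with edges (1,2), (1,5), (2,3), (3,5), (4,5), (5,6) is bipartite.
Yes. Partition: {1, 3, 4, 6}, {2, 5}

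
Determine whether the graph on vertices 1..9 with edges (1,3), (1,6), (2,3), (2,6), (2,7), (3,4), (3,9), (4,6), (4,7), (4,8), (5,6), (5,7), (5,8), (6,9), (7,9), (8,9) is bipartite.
Yes. Partition: {1, 2, 4, 5, 9}, {3, 6, 7, 8}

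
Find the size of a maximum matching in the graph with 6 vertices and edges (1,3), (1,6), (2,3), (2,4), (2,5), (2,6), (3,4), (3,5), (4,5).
3 (matching: (1,3), (2,6), (4,5); upper bound floor(n/2) = floor(6/2) = 3)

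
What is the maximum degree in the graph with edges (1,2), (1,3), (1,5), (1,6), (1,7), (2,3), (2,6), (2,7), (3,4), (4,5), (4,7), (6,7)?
5 (attained at vertex 1)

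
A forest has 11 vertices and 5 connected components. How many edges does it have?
6 (Each of the 5 component trees on V_i vertices has V_i - 1 edges; summing gives V - C = 11 - 5 = 6)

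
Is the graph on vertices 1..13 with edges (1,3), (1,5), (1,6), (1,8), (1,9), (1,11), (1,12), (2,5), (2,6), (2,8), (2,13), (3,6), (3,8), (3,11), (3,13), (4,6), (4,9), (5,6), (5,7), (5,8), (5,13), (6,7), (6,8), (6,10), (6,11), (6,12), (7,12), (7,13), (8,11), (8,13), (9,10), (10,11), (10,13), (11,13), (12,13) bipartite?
No (odd cycle of length 3: 12 -> 1 -> 6 -> 12)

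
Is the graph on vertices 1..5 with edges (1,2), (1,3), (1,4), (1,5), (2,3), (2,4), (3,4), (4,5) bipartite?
No (odd cycle of length 3: 3 -> 1 -> 2 -> 3)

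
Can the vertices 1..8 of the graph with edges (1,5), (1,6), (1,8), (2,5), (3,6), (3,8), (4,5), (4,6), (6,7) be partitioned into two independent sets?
Yes. Partition: {1, 2, 3, 4, 7}, {5, 6, 8}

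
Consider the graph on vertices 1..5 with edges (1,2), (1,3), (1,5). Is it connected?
No, it has 2 components: {1, 2, 3, 5}, {4}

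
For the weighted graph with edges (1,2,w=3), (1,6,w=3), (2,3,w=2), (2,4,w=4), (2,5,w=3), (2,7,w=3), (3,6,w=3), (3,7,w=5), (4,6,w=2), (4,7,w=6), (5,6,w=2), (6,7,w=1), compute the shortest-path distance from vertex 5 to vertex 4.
4 (path: 5 -> 6 -> 4; weights 2 + 2 = 4)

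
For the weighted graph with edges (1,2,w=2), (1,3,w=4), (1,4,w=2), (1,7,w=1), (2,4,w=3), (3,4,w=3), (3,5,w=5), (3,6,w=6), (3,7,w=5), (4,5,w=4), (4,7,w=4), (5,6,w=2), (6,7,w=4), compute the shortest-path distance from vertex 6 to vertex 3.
6 (path: 6 -> 3; weights 6 = 6)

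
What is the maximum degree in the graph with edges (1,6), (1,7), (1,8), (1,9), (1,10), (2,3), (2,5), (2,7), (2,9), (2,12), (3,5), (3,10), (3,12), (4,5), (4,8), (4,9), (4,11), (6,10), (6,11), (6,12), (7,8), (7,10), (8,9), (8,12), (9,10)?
5 (attained at vertices 1, 2, 8, 9, 10)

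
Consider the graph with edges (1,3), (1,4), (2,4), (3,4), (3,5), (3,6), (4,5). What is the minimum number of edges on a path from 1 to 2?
2 (path: 1 -> 4 -> 2, 2 edges)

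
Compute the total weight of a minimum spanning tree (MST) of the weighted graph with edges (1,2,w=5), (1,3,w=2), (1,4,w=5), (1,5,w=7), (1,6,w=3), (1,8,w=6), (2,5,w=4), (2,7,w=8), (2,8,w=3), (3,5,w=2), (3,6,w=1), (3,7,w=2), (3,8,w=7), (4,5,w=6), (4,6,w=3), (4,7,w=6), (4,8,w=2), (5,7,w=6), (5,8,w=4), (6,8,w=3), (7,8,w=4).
15 (MST edges: (1,3,w=2), (2,8,w=3), (3,5,w=2), (3,6,w=1), (3,7,w=2), (4,6,w=3), (4,8,w=2); sum of weights 2 + 3 + 2 + 1 + 2 + 3 + 2 = 15)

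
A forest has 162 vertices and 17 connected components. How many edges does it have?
145 (Each of the 17 component trees on V_i vertices has V_i - 1 edges; summing gives V - C = 162 - 17 = 145)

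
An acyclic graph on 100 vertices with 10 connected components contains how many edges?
90 (Each of the 10 component trees on V_i vertices has V_i - 1 edges; summing gives V - C = 100 - 10 = 90)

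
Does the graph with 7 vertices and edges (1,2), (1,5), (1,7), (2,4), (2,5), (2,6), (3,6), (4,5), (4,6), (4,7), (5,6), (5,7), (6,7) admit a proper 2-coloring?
No (odd cycle of length 3: 7 -> 1 -> 5 -> 7)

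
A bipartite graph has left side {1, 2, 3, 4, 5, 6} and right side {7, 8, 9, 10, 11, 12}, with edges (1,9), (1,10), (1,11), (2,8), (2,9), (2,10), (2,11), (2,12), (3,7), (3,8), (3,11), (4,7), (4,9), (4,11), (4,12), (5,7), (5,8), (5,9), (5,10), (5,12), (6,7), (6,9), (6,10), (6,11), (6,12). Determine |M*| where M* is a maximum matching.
6 (matching: (1,11), (2,12), (3,8), (4,9), (5,10), (6,7); upper bound min(|L|,|R|) = min(6,6) = 6)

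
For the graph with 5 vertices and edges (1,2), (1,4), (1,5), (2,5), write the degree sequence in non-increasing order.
[3, 2, 2, 1, 0] (degrees: deg(1)=3, deg(2)=2, deg(3)=0, deg(4)=1, deg(5)=2)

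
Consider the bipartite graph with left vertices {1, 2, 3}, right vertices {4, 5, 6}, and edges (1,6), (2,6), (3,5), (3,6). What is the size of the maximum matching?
2 (matching: (1,6), (3,5); upper bound min(|L|,|R|) = min(3,3) = 3)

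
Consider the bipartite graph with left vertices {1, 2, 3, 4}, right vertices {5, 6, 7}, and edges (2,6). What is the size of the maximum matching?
1 (matching: (2,6); upper bound min(|L|,|R|) = min(4,3) = 3)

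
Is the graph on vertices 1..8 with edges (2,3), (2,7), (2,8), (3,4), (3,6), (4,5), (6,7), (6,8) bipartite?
Yes. Partition: {1, 2, 4, 6}, {3, 5, 7, 8}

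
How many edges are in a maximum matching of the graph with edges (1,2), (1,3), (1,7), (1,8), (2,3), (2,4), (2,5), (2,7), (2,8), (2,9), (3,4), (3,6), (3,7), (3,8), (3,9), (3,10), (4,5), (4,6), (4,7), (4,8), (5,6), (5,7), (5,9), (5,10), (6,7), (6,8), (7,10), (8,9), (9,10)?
5 (matching: (1,7), (2,8), (3,6), (4,5), (9,10); upper bound floor(n/2) = floor(10/2) = 5)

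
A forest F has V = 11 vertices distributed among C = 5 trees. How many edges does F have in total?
6 (Each of the 5 component trees on V_i vertices has V_i - 1 edges; summing gives V - C = 11 - 5 = 6)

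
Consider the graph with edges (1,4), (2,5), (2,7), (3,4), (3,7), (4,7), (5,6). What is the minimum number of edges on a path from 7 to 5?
2 (path: 7 -> 2 -> 5, 2 edges)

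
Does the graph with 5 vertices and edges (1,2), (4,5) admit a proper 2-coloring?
Yes. Partition: {1, 3, 4}, {2, 5}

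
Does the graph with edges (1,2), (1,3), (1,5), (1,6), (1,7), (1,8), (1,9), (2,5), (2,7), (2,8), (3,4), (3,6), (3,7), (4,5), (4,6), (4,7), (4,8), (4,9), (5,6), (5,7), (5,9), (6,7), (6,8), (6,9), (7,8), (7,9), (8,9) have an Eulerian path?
Yes (the graph is connected and exactly 2 vertices have odd degree: {1, 6}; any Eulerian path must start and end at those)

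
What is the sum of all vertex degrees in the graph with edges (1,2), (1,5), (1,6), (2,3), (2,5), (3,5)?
12 (handshake: sum of degrees = 2|E| = 2 x 6 = 12)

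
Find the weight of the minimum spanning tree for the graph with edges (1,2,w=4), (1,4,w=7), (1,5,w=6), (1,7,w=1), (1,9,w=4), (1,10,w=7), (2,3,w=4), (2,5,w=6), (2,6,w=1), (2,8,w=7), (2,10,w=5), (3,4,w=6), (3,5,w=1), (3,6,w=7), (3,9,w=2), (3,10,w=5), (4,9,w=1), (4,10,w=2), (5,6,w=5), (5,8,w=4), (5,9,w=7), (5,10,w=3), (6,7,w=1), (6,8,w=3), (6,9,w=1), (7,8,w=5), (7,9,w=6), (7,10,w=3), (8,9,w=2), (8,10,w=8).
12 (MST edges: (1,7,w=1), (2,6,w=1), (3,5,w=1), (3,9,w=2), (4,9,w=1), (4,10,w=2), (6,7,w=1), (6,9,w=1), (8,9,w=2); sum of weights 1 + 1 + 1 + 2 + 1 + 2 + 1 + 1 + 2 = 12)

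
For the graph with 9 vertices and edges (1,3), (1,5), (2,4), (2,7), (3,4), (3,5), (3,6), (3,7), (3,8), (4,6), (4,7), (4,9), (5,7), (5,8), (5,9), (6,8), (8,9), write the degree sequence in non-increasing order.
[6, 5, 5, 4, 4, 3, 3, 2, 2] (degrees: deg(1)=2, deg(2)=2, deg(3)=6, deg(4)=5, deg(5)=5, deg(6)=3, deg(7)=4, deg(8)=4, deg(9)=3)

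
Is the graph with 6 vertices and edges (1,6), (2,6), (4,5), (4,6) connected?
No, it has 2 components: {1, 2, 4, 5, 6}, {3}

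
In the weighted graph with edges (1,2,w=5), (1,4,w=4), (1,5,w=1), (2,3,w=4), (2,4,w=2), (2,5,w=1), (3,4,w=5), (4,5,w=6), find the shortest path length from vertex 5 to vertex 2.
1 (path: 5 -> 2; weights 1 = 1)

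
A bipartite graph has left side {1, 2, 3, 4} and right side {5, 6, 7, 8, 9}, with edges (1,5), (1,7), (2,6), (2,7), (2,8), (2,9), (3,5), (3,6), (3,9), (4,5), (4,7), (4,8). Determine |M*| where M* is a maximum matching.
4 (matching: (1,7), (2,9), (3,6), (4,8); upper bound min(|L|,|R|) = min(4,5) = 4)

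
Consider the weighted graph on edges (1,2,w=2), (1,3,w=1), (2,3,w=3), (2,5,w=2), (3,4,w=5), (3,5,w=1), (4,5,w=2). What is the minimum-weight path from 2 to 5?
2 (path: 2 -> 5; weights 2 = 2)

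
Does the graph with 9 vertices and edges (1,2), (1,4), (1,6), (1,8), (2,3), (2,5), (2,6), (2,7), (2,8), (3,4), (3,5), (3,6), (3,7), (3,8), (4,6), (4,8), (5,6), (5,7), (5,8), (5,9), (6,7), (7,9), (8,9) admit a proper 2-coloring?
No (odd cycle of length 3: 6 -> 1 -> 2 -> 6)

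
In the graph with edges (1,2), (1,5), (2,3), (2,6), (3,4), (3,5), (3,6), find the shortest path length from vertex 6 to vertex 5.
2 (path: 6 -> 3 -> 5, 2 edges)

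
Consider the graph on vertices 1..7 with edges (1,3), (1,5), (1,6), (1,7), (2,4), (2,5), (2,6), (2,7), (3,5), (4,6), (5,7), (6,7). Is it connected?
Yes (BFS from 1 visits [1, 3, 5, 6, 7, 2, 4] — all 7 vertices reached)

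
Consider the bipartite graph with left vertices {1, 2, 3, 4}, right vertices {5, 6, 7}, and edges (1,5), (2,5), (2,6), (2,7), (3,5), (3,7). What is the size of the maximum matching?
3 (matching: (1,5), (2,6), (3,7); upper bound min(|L|,|R|) = min(4,3) = 3)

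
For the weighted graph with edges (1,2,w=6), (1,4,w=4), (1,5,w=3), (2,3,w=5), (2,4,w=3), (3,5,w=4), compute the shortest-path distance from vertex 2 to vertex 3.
5 (path: 2 -> 3; weights 5 = 5)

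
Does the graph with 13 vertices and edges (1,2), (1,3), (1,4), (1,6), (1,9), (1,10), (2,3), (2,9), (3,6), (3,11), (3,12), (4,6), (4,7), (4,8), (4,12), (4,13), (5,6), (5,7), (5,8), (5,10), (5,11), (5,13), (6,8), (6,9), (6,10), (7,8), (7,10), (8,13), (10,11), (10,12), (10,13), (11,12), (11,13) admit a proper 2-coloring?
No (odd cycle of length 3: 10 -> 1 -> 6 -> 10)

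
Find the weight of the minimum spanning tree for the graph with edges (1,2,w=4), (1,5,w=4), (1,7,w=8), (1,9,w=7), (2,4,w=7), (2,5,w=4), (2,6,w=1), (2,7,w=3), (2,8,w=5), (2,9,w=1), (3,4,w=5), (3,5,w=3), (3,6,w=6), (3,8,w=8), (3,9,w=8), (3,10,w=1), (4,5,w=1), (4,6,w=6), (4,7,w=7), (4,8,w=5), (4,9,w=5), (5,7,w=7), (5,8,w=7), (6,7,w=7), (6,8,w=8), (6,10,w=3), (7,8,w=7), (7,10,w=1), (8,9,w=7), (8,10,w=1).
16 (MST edges: (1,2,w=4), (2,6,w=1), (2,7,w=3), (2,9,w=1), (3,5,w=3), (3,10,w=1), (4,5,w=1), (7,10,w=1), (8,10,w=1); sum of weights 4 + 1 + 3 + 1 + 3 + 1 + 1 + 1 + 1 = 16)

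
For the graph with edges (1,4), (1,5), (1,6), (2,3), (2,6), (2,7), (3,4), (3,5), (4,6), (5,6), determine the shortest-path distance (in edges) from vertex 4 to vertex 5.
2 (path: 4 -> 6 -> 5, 2 edges)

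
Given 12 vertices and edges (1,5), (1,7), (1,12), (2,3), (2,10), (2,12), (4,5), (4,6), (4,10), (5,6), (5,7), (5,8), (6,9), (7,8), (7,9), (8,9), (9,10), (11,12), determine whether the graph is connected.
Yes (BFS from 1 visits [1, 5, 7, 12, 4, 6, 8, 9, 2, 11, 10, 3] — all 12 vertices reached)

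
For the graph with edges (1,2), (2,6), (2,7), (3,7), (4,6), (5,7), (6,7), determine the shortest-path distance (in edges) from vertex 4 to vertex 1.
3 (path: 4 -> 6 -> 2 -> 1, 3 edges)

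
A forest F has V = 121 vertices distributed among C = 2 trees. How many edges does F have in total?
119 (Each of the 2 component trees on V_i vertices has V_i - 1 edges; summing gives V - C = 121 - 2 = 119)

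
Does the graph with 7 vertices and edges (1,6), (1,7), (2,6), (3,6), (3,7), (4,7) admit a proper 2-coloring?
Yes. Partition: {1, 2, 3, 4, 5}, {6, 7}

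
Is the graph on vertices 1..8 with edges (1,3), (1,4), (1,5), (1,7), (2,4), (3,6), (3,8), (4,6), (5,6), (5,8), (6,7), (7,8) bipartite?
Yes. Partition: {1, 2, 6, 8}, {3, 4, 5, 7}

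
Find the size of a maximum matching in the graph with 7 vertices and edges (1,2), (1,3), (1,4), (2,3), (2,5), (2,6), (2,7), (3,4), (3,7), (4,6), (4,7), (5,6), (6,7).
3 (matching: (1,4), (2,7), (5,6); upper bound floor(n/2) = floor(7/2) = 3)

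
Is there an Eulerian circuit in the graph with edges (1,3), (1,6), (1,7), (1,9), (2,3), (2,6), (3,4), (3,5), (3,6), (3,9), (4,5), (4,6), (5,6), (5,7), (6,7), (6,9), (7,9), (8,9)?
No (4 vertices have odd degree: {4, 6, 8, 9}; Eulerian circuit requires 0)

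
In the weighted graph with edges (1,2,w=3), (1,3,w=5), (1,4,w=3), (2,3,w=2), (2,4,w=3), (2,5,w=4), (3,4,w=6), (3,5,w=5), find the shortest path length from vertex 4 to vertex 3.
5 (path: 4 -> 2 -> 3; weights 3 + 2 = 5)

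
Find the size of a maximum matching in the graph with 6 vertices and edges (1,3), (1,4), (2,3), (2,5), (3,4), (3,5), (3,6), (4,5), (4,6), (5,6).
3 (matching: (1,3), (2,5), (4,6); upper bound floor(n/2) = floor(6/2) = 3)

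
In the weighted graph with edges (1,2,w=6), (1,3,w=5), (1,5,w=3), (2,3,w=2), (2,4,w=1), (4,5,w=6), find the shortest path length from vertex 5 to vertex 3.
8 (path: 5 -> 1 -> 3; weights 3 + 5 = 8)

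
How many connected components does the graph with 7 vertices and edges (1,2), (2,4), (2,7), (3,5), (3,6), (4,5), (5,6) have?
1 (components: {1, 2, 3, 4, 5, 6, 7})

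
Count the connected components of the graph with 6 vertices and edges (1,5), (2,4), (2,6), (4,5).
2 (components: {1, 2, 4, 5, 6}, {3})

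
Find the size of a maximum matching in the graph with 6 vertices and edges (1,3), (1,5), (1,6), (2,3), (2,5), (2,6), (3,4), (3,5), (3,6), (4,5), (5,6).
3 (matching: (1,6), (2,5), (3,4); upper bound floor(n/2) = floor(6/2) = 3)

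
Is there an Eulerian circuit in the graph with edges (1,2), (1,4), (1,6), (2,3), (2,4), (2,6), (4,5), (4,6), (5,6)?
No (2 vertices have odd degree: {1, 3}; Eulerian circuit requires 0)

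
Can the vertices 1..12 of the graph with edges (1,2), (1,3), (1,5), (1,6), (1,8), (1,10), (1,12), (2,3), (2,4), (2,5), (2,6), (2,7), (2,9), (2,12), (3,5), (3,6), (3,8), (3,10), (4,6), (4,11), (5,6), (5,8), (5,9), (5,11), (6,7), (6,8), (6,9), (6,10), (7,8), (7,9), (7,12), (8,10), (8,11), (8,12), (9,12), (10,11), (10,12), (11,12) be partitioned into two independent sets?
No (odd cycle of length 3: 2 -> 1 -> 3 -> 2)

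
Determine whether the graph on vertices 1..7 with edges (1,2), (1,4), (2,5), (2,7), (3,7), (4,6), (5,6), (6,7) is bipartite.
No (odd cycle of length 5: 6 -> 4 -> 1 -> 2 -> 7 -> 6)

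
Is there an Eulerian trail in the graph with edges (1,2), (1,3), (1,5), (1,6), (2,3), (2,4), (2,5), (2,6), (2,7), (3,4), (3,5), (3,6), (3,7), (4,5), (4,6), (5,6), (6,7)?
Yes (the graph is connected and exactly 2 vertices have odd degree: {5, 7}; any Eulerian path must start and end at those)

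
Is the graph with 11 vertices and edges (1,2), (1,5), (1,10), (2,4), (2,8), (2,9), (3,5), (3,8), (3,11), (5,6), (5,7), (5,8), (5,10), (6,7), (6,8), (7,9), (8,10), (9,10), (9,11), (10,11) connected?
Yes (BFS from 1 visits [1, 2, 5, 10, 4, 8, 9, 3, 6, 7, 11] — all 11 vertices reached)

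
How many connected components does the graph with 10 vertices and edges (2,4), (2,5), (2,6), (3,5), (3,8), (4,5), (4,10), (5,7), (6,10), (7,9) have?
2 (components: {1}, {2, 3, 4, 5, 6, 7, 8, 9, 10})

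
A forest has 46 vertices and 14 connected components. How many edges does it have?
32 (Each of the 14 component trees on V_i vertices has V_i - 1 edges; summing gives V - C = 46 - 14 = 32)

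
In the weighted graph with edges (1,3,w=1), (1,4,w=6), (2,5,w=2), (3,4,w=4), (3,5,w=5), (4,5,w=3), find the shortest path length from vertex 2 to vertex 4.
5 (path: 2 -> 5 -> 4; weights 2 + 3 = 5)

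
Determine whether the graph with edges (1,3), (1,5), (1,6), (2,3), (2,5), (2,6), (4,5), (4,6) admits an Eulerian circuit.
No (4 vertices have odd degree: {1, 2, 5, 6}; Eulerian circuit requires 0)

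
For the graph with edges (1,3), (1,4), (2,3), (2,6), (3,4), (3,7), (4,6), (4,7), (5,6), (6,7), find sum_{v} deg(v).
20 (handshake: sum of degrees = 2|E| = 2 x 10 = 20)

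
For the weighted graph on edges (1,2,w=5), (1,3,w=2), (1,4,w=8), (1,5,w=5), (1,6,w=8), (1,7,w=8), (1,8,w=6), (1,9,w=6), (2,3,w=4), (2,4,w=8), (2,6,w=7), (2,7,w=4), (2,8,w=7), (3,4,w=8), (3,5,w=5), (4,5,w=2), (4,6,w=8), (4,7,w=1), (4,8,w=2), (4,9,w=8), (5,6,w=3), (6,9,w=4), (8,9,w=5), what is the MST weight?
22 (MST edges: (1,3,w=2), (2,3,w=4), (2,7,w=4), (4,5,w=2), (4,7,w=1), (4,8,w=2), (5,6,w=3), (6,9,w=4); sum of weights 2 + 4 + 4 + 2 + 1 + 2 + 3 + 4 = 22)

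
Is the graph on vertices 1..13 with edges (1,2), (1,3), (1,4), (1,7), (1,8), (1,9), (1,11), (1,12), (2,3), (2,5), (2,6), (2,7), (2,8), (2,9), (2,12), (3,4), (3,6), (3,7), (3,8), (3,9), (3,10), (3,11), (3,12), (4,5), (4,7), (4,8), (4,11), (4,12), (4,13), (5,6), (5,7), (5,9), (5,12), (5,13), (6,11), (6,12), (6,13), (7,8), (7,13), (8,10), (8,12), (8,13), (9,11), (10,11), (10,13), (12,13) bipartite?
No (odd cycle of length 3: 12 -> 1 -> 2 -> 12)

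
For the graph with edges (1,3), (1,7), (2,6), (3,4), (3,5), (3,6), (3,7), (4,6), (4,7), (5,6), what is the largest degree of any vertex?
5 (attained at vertex 3)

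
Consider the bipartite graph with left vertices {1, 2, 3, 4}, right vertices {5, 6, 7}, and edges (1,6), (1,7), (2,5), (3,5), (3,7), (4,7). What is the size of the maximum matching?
3 (matching: (1,6), (2,5), (3,7); upper bound min(|L|,|R|) = min(4,3) = 3)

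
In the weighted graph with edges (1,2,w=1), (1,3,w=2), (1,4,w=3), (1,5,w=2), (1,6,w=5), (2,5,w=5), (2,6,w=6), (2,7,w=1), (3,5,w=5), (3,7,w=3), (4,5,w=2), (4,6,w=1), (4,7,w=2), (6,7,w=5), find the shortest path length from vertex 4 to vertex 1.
3 (path: 4 -> 1; weights 3 = 3)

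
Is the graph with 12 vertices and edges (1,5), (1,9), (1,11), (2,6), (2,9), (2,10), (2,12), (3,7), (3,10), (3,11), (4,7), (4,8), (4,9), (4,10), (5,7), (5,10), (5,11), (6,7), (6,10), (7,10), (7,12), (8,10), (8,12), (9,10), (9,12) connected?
Yes (BFS from 1 visits [1, 5, 9, 11, 7, 10, 2, 4, 12, 3, 6, 8] — all 12 vertices reached)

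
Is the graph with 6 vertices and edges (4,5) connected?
No, it has 5 components: {1}, {2}, {3}, {4, 5}, {6}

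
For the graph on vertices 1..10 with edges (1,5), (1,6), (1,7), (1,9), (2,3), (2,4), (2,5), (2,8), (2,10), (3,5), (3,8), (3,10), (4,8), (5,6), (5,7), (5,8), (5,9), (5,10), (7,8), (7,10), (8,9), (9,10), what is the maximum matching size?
5 (matching: (1,7), (2,4), (3,10), (5,6), (8,9); upper bound floor(n/2) = floor(10/2) = 5)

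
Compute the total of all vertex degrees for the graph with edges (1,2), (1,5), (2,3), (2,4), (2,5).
10 (handshake: sum of degrees = 2|E| = 2 x 5 = 10)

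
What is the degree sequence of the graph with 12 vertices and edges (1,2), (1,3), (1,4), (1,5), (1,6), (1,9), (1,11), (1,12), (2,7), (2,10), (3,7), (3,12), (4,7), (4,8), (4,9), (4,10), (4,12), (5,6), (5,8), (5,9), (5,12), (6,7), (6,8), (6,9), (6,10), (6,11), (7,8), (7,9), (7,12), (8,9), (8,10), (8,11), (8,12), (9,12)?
[8, 8, 7, 7, 7, 7, 6, 5, 4, 3, 3, 3] (degrees: deg(1)=8, deg(2)=3, deg(3)=3, deg(4)=6, deg(5)=5, deg(6)=7, deg(7)=7, deg(8)=8, deg(9)=7, deg(10)=4, deg(11)=3, deg(12)=7)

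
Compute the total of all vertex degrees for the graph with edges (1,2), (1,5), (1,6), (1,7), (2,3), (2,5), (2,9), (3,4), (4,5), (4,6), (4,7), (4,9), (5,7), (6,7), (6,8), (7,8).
32 (handshake: sum of degrees = 2|E| = 2 x 16 = 32)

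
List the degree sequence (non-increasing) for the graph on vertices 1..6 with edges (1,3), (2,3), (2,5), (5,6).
[2, 2, 2, 1, 1, 0] (degrees: deg(1)=1, deg(2)=2, deg(3)=2, deg(4)=0, deg(5)=2, deg(6)=1)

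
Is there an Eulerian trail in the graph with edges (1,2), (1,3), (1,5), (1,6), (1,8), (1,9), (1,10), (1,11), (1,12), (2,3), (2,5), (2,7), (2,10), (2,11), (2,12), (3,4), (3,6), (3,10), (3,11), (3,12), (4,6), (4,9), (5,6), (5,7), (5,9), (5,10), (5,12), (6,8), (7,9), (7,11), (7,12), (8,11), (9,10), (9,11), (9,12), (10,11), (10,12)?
No (12 vertices have odd degree: {1, 2, 3, 4, 5, 6, 7, 8, 9, 10, 11, 12}; Eulerian path requires 0 or 2)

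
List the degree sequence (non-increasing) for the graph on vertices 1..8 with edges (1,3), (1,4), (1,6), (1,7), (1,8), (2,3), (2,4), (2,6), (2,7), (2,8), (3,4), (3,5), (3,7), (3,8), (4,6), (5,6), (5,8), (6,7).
[6, 5, 5, 5, 4, 4, 4, 3] (degrees: deg(1)=5, deg(2)=5, deg(3)=6, deg(4)=4, deg(5)=3, deg(6)=5, deg(7)=4, deg(8)=4)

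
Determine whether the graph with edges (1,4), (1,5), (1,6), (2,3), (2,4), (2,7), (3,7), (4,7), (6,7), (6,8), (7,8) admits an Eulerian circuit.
No (6 vertices have odd degree: {1, 2, 4, 5, 6, 7}; Eulerian circuit requires 0)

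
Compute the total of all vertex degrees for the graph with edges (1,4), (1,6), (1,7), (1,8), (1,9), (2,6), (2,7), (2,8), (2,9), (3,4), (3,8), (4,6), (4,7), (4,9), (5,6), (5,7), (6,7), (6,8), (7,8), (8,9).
40 (handshake: sum of degrees = 2|E| = 2 x 20 = 40)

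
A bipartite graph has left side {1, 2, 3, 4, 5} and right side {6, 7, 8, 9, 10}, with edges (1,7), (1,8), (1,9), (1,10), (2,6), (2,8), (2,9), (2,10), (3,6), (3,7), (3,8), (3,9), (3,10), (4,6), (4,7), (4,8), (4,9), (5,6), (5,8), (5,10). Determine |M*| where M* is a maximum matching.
5 (matching: (1,10), (2,9), (3,8), (4,7), (5,6); upper bound min(|L|,|R|) = min(5,5) = 5)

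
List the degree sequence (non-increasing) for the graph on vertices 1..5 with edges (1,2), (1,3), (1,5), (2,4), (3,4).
[3, 2, 2, 2, 1] (degrees: deg(1)=3, deg(2)=2, deg(3)=2, deg(4)=2, deg(5)=1)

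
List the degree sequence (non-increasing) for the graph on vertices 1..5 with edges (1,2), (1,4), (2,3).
[2, 2, 1, 1, 0] (degrees: deg(1)=2, deg(2)=2, deg(3)=1, deg(4)=1, deg(5)=0)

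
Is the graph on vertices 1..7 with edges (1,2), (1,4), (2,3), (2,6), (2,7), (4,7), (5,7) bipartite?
Yes. Partition: {1, 3, 6, 7}, {2, 4, 5}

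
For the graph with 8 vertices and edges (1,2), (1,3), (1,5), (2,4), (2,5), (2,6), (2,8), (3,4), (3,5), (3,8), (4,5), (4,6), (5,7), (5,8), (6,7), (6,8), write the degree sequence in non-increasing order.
[6, 5, 4, 4, 4, 4, 3, 2] (degrees: deg(1)=3, deg(2)=5, deg(3)=4, deg(4)=4, deg(5)=6, deg(6)=4, deg(7)=2, deg(8)=4)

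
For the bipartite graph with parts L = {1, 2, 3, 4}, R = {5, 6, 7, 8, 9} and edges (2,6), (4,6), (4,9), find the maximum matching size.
2 (matching: (2,6), (4,9); upper bound min(|L|,|R|) = min(4,5) = 4)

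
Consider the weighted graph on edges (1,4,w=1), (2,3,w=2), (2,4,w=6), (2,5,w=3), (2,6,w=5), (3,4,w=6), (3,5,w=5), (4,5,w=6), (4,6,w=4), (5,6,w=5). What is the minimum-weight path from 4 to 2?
6 (path: 4 -> 2; weights 6 = 6)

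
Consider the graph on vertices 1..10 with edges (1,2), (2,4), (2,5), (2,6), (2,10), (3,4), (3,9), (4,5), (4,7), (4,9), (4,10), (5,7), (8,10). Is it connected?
Yes (BFS from 1 visits [1, 2, 4, 5, 6, 10, 3, 7, 9, 8] — all 10 vertices reached)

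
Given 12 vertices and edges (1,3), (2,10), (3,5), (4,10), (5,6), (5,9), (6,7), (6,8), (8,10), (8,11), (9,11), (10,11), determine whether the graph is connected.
No, it has 2 components: {1, 2, 3, 4, 5, 6, 7, 8, 9, 10, 11}, {12}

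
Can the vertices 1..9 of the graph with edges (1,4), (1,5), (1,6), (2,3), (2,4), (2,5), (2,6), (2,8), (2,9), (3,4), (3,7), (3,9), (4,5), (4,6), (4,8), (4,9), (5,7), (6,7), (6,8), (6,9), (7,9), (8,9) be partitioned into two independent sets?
No (odd cycle of length 3: 6 -> 1 -> 4 -> 6)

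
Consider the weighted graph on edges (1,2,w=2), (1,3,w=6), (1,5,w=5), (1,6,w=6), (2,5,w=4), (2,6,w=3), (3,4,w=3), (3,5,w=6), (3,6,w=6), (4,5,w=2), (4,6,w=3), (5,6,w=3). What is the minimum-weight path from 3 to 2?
8 (path: 3 -> 1 -> 2; weights 6 + 2 = 8)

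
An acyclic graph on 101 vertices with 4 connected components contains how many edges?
97 (Each of the 4 component trees on V_i vertices has V_i - 1 edges; summing gives V - C = 101 - 4 = 97)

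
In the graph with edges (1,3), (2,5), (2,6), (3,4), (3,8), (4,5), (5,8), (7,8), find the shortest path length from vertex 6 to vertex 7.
4 (path: 6 -> 2 -> 5 -> 8 -> 7, 4 edges)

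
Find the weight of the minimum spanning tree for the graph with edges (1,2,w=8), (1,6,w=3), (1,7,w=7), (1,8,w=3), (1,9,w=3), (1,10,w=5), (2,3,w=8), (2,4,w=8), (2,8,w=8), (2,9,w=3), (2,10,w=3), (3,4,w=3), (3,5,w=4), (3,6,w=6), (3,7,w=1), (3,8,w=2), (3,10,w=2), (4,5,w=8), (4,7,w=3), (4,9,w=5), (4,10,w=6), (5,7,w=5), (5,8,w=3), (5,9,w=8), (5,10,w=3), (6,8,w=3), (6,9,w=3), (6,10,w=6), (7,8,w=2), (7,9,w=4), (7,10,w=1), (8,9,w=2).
21 (MST edges: (1,6,w=3), (1,8,w=3), (2,10,w=3), (3,4,w=3), (3,7,w=1), (3,8,w=2), (5,10,w=3), (7,10,w=1), (8,9,w=2); sum of weights 3 + 3 + 3 + 3 + 1 + 2 + 3 + 1 + 2 = 21)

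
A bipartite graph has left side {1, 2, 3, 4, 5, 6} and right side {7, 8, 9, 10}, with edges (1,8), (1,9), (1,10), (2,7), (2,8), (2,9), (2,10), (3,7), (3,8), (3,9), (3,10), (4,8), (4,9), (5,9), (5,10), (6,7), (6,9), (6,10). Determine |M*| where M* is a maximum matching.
4 (matching: (1,10), (2,9), (3,8), (6,7); upper bound min(|L|,|R|) = min(6,4) = 4)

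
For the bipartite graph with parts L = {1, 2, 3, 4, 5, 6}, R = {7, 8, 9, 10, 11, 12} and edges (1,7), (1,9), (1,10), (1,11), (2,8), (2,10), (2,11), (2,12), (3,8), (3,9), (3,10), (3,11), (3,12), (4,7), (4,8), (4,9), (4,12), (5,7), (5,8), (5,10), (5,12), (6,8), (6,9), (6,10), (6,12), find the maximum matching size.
6 (matching: (1,11), (2,12), (3,10), (4,9), (5,7), (6,8); upper bound min(|L|,|R|) = min(6,6) = 6)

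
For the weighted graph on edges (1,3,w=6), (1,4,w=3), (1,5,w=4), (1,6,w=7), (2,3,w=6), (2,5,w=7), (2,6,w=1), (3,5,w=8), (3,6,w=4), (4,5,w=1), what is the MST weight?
15 (MST edges: (1,3,w=6), (1,4,w=3), (2,6,w=1), (3,6,w=4), (4,5,w=1); sum of weights 6 + 3 + 1 + 4 + 1 = 15)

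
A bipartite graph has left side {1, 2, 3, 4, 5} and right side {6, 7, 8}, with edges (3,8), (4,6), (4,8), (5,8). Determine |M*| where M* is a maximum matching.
2 (matching: (3,8), (4,6); upper bound min(|L|,|R|) = min(5,3) = 3)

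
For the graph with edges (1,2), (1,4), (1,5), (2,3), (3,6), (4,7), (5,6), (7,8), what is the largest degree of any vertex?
3 (attained at vertex 1)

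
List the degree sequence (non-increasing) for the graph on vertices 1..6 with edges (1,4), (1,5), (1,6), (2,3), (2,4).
[3, 2, 2, 1, 1, 1] (degrees: deg(1)=3, deg(2)=2, deg(3)=1, deg(4)=2, deg(5)=1, deg(6)=1)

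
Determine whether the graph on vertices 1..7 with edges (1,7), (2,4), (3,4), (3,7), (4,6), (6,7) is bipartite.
Yes. Partition: {1, 2, 3, 5, 6}, {4, 7}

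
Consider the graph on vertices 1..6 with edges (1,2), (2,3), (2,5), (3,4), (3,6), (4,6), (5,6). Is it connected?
Yes (BFS from 1 visits [1, 2, 3, 5, 4, 6] — all 6 vertices reached)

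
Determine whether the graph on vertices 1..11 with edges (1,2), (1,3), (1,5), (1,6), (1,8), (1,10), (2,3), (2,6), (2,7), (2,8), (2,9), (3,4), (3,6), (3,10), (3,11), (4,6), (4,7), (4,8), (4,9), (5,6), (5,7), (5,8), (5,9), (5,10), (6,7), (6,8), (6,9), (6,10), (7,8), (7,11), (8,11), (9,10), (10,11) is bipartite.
No (odd cycle of length 3: 2 -> 1 -> 3 -> 2)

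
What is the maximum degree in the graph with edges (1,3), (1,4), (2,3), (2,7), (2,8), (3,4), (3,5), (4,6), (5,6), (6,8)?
4 (attained at vertex 3)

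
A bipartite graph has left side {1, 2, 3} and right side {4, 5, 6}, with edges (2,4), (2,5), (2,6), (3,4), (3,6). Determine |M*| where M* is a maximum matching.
2 (matching: (2,5), (3,6); upper bound min(|L|,|R|) = min(3,3) = 3)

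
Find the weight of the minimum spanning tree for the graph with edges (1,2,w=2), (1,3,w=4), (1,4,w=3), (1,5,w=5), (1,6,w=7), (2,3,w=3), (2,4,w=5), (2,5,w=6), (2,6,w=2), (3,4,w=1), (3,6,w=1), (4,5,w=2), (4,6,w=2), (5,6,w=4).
8 (MST edges: (1,2,w=2), (2,6,w=2), (3,4,w=1), (3,6,w=1), (4,5,w=2); sum of weights 2 + 2 + 1 + 1 + 2 = 8)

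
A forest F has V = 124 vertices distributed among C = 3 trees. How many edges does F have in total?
121 (Each of the 3 component trees on V_i vertices has V_i - 1 edges; summing gives V - C = 124 - 3 = 121)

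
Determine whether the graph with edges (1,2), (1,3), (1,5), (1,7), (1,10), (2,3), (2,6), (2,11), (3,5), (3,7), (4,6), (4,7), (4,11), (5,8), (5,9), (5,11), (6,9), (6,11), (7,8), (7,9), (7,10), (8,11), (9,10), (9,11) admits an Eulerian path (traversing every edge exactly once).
No (6 vertices have odd degree: {1, 4, 5, 8, 9, 10}; Eulerian path requires 0 or 2)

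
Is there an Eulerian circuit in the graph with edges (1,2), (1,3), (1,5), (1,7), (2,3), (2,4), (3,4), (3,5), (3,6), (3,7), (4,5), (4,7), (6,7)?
No (2 vertices have odd degree: {2, 5}; Eulerian circuit requires 0)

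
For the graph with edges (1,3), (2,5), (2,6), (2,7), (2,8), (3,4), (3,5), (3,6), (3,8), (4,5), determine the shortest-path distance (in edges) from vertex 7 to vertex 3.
3 (path: 7 -> 2 -> 5 -> 3, 3 edges)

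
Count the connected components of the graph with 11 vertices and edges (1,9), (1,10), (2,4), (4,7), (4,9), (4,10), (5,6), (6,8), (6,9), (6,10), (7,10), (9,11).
2 (components: {1, 2, 4, 5, 6, 7, 8, 9, 10, 11}, {3})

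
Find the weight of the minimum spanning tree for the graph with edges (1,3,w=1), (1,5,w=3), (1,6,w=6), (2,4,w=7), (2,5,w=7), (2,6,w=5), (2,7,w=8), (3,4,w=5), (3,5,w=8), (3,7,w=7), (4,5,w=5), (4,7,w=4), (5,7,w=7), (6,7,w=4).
22 (MST edges: (1,3,w=1), (1,5,w=3), (2,6,w=5), (3,4,w=5), (4,7,w=4), (6,7,w=4); sum of weights 1 + 3 + 5 + 5 + 4 + 4 = 22)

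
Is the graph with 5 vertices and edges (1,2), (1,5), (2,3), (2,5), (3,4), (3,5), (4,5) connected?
Yes (BFS from 1 visits [1, 2, 5, 3, 4] — all 5 vertices reached)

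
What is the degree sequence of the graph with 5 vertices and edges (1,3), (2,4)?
[1, 1, 1, 1, 0] (degrees: deg(1)=1, deg(2)=1, deg(3)=1, deg(4)=1, deg(5)=0)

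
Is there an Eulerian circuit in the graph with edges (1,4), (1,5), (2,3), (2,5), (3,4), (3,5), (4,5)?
No (2 vertices have odd degree: {3, 4}; Eulerian circuit requires 0)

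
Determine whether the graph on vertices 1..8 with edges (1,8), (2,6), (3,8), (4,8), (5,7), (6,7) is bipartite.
Yes. Partition: {1, 2, 3, 4, 7}, {5, 6, 8}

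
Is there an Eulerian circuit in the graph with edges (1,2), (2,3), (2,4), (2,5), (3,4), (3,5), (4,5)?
No (4 vertices have odd degree: {1, 3, 4, 5}; Eulerian circuit requires 0)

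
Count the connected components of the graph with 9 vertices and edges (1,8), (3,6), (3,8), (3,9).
5 (components: {1, 3, 6, 8, 9}, {2}, {4}, {5}, {7})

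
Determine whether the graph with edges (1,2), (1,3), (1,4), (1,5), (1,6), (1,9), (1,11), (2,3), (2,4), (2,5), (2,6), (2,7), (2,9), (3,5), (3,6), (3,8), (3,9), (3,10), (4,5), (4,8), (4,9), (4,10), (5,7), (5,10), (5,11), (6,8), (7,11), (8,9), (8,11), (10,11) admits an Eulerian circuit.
No (8 vertices have odd degree: {1, 2, 3, 5, 7, 8, 9, 11}; Eulerian circuit requires 0)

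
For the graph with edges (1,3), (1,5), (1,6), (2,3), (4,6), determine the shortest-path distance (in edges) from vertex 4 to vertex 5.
3 (path: 4 -> 6 -> 1 -> 5, 3 edges)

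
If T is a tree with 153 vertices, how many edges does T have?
152 (A tree on V vertices has V - 1 edges, so 153 - 1 = 152)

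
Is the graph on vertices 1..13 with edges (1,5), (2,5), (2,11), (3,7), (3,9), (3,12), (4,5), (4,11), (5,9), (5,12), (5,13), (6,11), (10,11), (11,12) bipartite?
Yes. Partition: {1, 2, 4, 6, 7, 8, 9, 10, 12, 13}, {3, 5, 11}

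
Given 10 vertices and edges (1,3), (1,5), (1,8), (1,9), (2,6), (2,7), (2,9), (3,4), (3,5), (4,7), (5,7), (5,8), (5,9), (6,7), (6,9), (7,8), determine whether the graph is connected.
No, it has 2 components: {1, 2, 3, 4, 5, 6, 7, 8, 9}, {10}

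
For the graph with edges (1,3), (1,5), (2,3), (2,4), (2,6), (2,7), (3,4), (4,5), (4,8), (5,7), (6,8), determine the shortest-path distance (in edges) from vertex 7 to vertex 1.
2 (path: 7 -> 5 -> 1, 2 edges)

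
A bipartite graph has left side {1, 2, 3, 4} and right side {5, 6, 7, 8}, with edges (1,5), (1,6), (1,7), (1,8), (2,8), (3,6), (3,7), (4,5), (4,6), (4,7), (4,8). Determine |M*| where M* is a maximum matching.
4 (matching: (1,5), (2,8), (3,7), (4,6); upper bound min(|L|,|R|) = min(4,4) = 4)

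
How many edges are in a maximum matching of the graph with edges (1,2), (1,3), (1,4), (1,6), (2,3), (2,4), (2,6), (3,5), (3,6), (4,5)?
3 (matching: (1,6), (2,3), (4,5); upper bound floor(n/2) = floor(6/2) = 3)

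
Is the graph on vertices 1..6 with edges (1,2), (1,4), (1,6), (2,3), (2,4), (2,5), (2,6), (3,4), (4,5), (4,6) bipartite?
No (odd cycle of length 3: 2 -> 1 -> 4 -> 2)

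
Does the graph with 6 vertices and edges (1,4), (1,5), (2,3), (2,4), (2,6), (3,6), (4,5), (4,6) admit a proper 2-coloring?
No (odd cycle of length 3: 4 -> 1 -> 5 -> 4)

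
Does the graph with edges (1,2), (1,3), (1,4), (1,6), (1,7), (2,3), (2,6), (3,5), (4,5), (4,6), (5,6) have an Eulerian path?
No (6 vertices have odd degree: {1, 2, 3, 4, 5, 7}; Eulerian path requires 0 or 2)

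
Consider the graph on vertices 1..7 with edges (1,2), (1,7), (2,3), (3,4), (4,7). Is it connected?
No, it has 3 components: {1, 2, 3, 4, 7}, {5}, {6}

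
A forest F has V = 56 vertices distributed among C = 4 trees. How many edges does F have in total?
52 (Each of the 4 component trees on V_i vertices has V_i - 1 edges; summing gives V - C = 56 - 4 = 52)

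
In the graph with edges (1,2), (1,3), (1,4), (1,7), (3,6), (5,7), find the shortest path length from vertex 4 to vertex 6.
3 (path: 4 -> 1 -> 3 -> 6, 3 edges)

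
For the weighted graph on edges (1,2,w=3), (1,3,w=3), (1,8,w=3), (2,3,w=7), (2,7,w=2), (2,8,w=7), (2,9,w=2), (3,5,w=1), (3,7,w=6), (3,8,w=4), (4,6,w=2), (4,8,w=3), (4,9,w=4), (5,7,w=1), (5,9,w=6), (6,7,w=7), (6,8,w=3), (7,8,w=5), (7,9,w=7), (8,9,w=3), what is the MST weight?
17 (MST edges: (1,3,w=3), (1,8,w=3), (2,7,w=2), (2,9,w=2), (3,5,w=1), (4,6,w=2), (4,8,w=3), (5,7,w=1); sum of weights 3 + 3 + 2 + 2 + 1 + 2 + 3 + 1 = 17)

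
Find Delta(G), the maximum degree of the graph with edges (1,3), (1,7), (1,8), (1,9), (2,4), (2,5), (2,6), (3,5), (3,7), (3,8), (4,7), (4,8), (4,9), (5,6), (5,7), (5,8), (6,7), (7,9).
6 (attained at vertex 7)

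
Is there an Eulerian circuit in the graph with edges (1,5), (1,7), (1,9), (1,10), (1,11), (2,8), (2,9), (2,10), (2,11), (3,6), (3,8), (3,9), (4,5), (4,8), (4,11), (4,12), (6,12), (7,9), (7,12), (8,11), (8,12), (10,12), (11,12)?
No (6 vertices have odd degree: {1, 3, 7, 8, 10, 11}; Eulerian circuit requires 0)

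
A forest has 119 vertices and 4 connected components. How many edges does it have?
115 (Each of the 4 component trees on V_i vertices has V_i - 1 edges; summing gives V - C = 119 - 4 = 115)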